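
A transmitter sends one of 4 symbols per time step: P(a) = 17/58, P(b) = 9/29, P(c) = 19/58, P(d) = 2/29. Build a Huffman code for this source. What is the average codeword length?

2 bits/symbol

Repeatedly combine the two least-probable nodes; the expected code length is the sum of the merged weights.
merge 2/29 + 17/58 → 21/58
merge 9/29 + 19/58 → 37/58
merge 21/58 + 37/58 → 1
L = 21/58 + 37/58 + 1 = 2 bits/symbol.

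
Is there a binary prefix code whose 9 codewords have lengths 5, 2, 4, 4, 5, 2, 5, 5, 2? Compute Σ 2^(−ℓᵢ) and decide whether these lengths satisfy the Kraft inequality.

1; yes

With common denominator 2^5 = 32: Σ 2^(−ℓᵢ) = 1/32 + 8/32 + 2/32 + 2/32 + 1/32 + 8/32 + 1/32 + 1/32 + 8/32 = 32/32 = 1.
Kraft's inequality requires Σ ≤ 1; here Σ = 1 ≤ 1, so such a prefix code exists.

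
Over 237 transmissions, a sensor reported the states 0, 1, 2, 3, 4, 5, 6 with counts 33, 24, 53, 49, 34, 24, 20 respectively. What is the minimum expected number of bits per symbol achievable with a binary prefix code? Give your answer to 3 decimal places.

2.755 bits/symbol

Probabilities are the counts divided by 237.
Repeatedly combine the two least-probable nodes; the expected code length is the sum of the merged weights.
merge 20/237 + 8/79 → 44/237
merge 8/79 + 11/79 → 19/79
merge 34/237 + 44/237 → 26/79
merge 49/237 + 53/237 → 34/79
merge 19/79 + 26/79 → 45/79
merge 34/79 + 45/79 → 1
L = 44/237 + 19/79 + 26/79 + 34/79 + 45/79 + 1 = 653/237 ≈ 2.755 bits/symbol.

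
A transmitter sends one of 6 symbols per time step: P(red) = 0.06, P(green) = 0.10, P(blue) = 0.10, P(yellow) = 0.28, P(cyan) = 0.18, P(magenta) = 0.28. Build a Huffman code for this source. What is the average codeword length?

2.42 bits/symbol

Repeatedly combine the two least-probable nodes; the expected code length is the sum of the merged weights.
merge 3/50 + 1/10 → 4/25
merge 1/10 + 4/25 → 13/50
merge 9/50 + 13/50 → 11/25
merge 7/25 + 7/25 → 14/25
merge 11/25 + 14/25 → 1
L = 4/25 + 13/50 + 11/25 + 14/25 + 1 = 121/50 = 2.42 bits/symbol.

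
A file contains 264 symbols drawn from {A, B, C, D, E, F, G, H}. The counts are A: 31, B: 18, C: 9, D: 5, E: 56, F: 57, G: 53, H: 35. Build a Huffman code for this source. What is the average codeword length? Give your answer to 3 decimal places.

2.746 bits/symbol

Probabilities are the counts divided by 264.
Repeatedly combine the two least-probable nodes; the expected code length is the sum of the merged weights.
merge 5/264 + 3/88 → 7/132
merge 7/132 + 3/44 → 4/33
merge 31/264 + 4/33 → 21/88
merge 35/264 + 53/264 → 1/3
merge 7/33 + 19/88 → 113/264
merge 21/88 + 1/3 → 151/264
merge 113/264 + 151/264 → 1
L = 7/132 + 4/33 + 21/88 + 1/3 + 113/264 + 151/264 + 1 = 725/264 ≈ 2.746 bits/symbol.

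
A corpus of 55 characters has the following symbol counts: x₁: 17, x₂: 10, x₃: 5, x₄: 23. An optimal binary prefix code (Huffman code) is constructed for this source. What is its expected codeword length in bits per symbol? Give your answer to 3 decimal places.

Probabilities are the counts divided by 55.
Repeatedly combine the two least-probable nodes; the expected code length is the sum of the merged weights.
merge 1/11 + 2/11 → 3/11
merge 3/11 + 17/55 → 32/55
merge 23/55 + 32/55 → 1
L = 3/11 + 32/55 + 1 = 102/55 ≈ 1.855 bits/symbol.

1.855 bits/symbol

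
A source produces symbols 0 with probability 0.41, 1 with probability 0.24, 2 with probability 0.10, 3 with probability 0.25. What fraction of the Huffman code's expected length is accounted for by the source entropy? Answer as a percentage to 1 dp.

96.0%

Entropy H = −Σ p log₂ p ≈ 1.8537 bits.
Huffman merges: 1/10+6/25→17/50; 1/4+17/50→59/100; 41/100+59/100→1. L = 193/100 ≈ 1.9300.
Efficiency = H/L = 1.8537/1.9300 = 96.0%.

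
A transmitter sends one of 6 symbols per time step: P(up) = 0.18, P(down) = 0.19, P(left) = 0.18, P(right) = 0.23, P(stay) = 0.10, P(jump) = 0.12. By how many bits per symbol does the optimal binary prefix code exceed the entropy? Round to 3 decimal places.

0.047 bits

Entropy H = −Σ p log₂ p ≈ 2.5328 bits.
Huffman merges: 1/10+3/25→11/50; 9/50+9/50→9/25; 19/100+11/50→41/100; 23/100+9/25→59/100; 41/100+59/100→1. L = 129/50 ≈ 2.5800.
L − H = 2.5800 − 2.5328 = 0.047 bits.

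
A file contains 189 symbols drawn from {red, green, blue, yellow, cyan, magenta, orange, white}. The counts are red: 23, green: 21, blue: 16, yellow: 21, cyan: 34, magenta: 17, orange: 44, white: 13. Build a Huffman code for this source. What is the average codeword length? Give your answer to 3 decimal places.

Probabilities are the counts divided by 189.
Repeatedly combine the two least-probable nodes; the expected code length is the sum of the merged weights.
merge 13/189 + 16/189 → 29/189
merge 17/189 + 1/9 → 38/189
merge 1/9 + 23/189 → 44/189
merge 29/189 + 34/189 → 1/3
merge 38/189 + 44/189 → 82/189
merge 44/189 + 1/3 → 107/189
merge 82/189 + 107/189 → 1
L = 29/189 + 38/189 + 44/189 + 1/3 + 82/189 + 107/189 + 1 = 184/63 ≈ 2.921 bits/symbol.

2.921 bits/symbol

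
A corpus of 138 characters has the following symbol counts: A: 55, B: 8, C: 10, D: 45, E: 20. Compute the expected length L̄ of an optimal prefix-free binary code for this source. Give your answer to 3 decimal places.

2.007 bits/symbol

Probabilities are the counts divided by 138.
Repeatedly combine the two least-probable nodes; the expected code length is the sum of the merged weights.
merge 4/69 + 5/69 → 3/23
merge 3/23 + 10/69 → 19/69
merge 19/69 + 15/46 → 83/138
merge 55/138 + 83/138 → 1
L = 3/23 + 19/69 + 83/138 + 1 = 277/138 ≈ 2.007 bits/symbol.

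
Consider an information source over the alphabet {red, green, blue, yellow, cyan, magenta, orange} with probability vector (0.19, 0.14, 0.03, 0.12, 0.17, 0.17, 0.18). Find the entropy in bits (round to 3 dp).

H = −Σ pᵢ log₂ pᵢ.
−0.19·log₂(0.19) = 0.4552
−0.14·log₂(0.14) = 0.3971
−0.03·log₂(0.03) = 0.1518
−0.12·log₂(0.12) = 0.3671
−0.17·log₂(0.17) = 0.4346
−0.17·log₂(0.17) = 0.4346
−0.18·log₂(0.18) = 0.4453
Sum ≈ 2.6857 → 2.686 bits.

2.686 bits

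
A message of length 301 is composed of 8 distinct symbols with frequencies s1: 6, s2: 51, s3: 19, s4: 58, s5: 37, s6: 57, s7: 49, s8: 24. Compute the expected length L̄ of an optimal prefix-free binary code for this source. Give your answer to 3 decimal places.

2.864 bits/symbol

Probabilities are the counts divided by 301.
Repeatedly combine the two least-probable nodes; the expected code length is the sum of the merged weights.
merge 6/301 + 19/301 → 25/301
merge 24/301 + 25/301 → 7/43
merge 37/301 + 7/43 → 2/7
merge 7/43 + 51/301 → 100/301
merge 57/301 + 58/301 → 115/301
merge 2/7 + 100/301 → 186/301
merge 115/301 + 186/301 → 1
L = 25/301 + 7/43 + 2/7 + 100/301 + 115/301 + 186/301 + 1 = 862/301 ≈ 2.864 bits/symbol.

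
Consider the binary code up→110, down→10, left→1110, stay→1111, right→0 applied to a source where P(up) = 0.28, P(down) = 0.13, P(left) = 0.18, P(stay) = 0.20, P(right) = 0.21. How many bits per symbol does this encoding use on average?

L̄ = Σ pᵢ·ℓᵢ = 0.28·3 + 0.13·2 + 0.18·4 + 0.20·4 + 0.21·1 = 2.83 bits/symbol.

2.83 bits/symbol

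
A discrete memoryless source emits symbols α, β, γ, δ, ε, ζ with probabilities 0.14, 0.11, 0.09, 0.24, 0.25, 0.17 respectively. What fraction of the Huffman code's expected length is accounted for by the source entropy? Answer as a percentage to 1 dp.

99.2%

Entropy H = −Σ p log₂ p ≈ 2.4888 bits.
Huffman merges: 9/100+11/100→1/5; 7/50+17/100→31/100; 1/5+6/25→11/25; 1/4+31/100→14/25; 11/25+14/25→1. L = 251/100 ≈ 2.5100.
Efficiency = H/L = 2.4888/2.5100 = 99.2%.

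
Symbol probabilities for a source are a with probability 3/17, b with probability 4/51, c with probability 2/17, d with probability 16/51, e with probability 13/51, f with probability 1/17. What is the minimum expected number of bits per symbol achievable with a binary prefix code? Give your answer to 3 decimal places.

Repeatedly combine the two least-probable nodes; the expected code length is the sum of the merged weights.
merge 1/17 + 4/51 → 7/51
merge 2/17 + 7/51 → 13/51
merge 3/17 + 13/51 → 22/51
merge 13/51 + 16/51 → 29/51
merge 22/51 + 29/51 → 1
L = 7/51 + 13/51 + 22/51 + 29/51 + 1 = 122/51 ≈ 2.392 bits/symbol.

2.392 bits/symbol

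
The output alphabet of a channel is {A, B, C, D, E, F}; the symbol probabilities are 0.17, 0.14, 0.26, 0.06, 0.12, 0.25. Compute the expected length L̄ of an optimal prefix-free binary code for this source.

2.49 bits/symbol

Repeatedly combine the two least-probable nodes; the expected code length is the sum of the merged weights.
merge 3/50 + 3/25 → 9/50
merge 7/50 + 17/100 → 31/100
merge 9/50 + 1/4 → 43/100
merge 13/50 + 31/100 → 57/100
merge 43/100 + 57/100 → 1
L = 9/50 + 31/100 + 43/100 + 57/100 + 1 = 249/100 = 2.49 bits/symbol.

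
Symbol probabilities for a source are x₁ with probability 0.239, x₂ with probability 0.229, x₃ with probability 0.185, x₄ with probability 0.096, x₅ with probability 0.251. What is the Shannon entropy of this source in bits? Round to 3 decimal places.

2.256 bits

H = −Σ pᵢ log₂ pᵢ.
−0.239·log₂(0.239) = 0.4935
−0.229·log₂(0.229) = 0.4870
−0.185·log₂(0.185) = 0.4504
−0.096·log₂(0.096) = 0.3246
−0.251·log₂(0.251) = 0.5006
Sum ≈ 2.2560 → 2.256 bits.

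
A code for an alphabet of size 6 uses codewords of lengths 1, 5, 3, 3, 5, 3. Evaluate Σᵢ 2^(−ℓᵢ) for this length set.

With common denominator 2^5 = 32: Σ 2^(−ℓᵢ) = 16/32 + 1/32 + 4/32 + 4/32 + 1/32 + 4/32 = 30/32 = 0.9375.

0.9375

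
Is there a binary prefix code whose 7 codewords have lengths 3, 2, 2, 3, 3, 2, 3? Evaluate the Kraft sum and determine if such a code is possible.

1.25; no

With common denominator 2^3 = 8: Σ 2^(−ℓᵢ) = 1/8 + 2/8 + 2/8 + 1/8 + 1/8 + 2/8 + 1/8 = 10/8 = 1.25.
Kraft's inequality requires Σ ≤ 1; here Σ = 1.25 > 1, so no such prefix code exists.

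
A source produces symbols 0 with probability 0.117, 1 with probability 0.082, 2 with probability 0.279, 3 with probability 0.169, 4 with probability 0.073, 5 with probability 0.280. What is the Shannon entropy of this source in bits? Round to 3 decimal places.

2.395 bits

H = −Σ pᵢ log₂ pᵢ.
−0.117·log₂(0.117) = 0.3622
−0.082·log₂(0.082) = 0.2959
−0.279·log₂(0.279) = 0.5138
−0.169·log₂(0.169) = 0.4335
−0.073·log₂(0.073) = 0.2756
−0.280·log₂(0.280) = 0.5142
Sum ≈ 2.3952 → 2.395 bits.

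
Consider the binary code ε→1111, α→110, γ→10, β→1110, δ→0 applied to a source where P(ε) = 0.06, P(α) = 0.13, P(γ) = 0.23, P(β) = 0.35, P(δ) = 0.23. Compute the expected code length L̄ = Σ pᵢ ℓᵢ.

L̄ = Σ pᵢ·ℓᵢ = 0.06·4 + 0.13·3 + 0.23·2 + 0.35·4 + 0.23·1 = 2.72 bits/symbol.

2.72 bits/symbol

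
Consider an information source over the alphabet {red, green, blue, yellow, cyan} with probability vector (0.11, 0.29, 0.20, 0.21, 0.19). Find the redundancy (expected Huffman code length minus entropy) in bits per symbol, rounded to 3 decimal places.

0.039 bits

Entropy H = −Σ p log₂ p ≈ 2.2606 bits.
Huffman merges: 11/100+19/100→3/10; 1/5+21/100→41/100; 29/100+3/10→59/100; 41/100+59/100→1. L = 23/10 ≈ 2.3000.
L − H = 2.3000 − 2.2606 = 0.039 bits.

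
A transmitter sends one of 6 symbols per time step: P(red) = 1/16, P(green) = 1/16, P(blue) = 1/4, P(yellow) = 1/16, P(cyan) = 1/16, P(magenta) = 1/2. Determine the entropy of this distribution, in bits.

Each probability is a power of 1/2, so log₂(1/p) is an integer.
H = Σ p·log₂(1/p) = 1/16·4 + 1/16·4 + 1/4·2 + 1/16·4 + 1/16·4 + 1/2·1 = 2 bits.

2 bits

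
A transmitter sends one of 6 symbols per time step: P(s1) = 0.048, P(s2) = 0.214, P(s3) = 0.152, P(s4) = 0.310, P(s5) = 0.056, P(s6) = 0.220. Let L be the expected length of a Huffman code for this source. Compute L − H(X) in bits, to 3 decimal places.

Entropy H = −Σ p log₂ p ≈ 2.3366 bits.
Huffman merges: 6/125+7/125→13/125; 13/125+19/125→32/125; 107/500+11/50→217/500; 32/125+31/100→283/500; 217/500+283/500→1. L = 59/25 ≈ 2.3600.
L − H = 2.3600 − 2.3366 = 0.023 bits.

0.023 bits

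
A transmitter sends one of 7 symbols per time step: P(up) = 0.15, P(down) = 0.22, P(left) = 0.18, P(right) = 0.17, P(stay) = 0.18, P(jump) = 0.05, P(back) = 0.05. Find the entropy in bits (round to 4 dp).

H = −Σ pᵢ log₂ pᵢ.
−0.15·log₂(0.15) = 0.4105
−0.22·log₂(0.22) = 0.4806
−0.18·log₂(0.18) = 0.4453
−0.17·log₂(0.17) = 0.4346
−0.18·log₂(0.18) = 0.4453
−0.05·log₂(0.05) = 0.2161
−0.05·log₂(0.05) = 0.2161
Sum ≈ 2.6485 → 2.6485 bits.

2.6485 bits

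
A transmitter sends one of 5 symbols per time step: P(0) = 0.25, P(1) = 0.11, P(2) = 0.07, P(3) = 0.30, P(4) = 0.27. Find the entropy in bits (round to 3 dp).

2.150 bits

H = −Σ pᵢ log₂ pᵢ.
−0.25·log₂(0.25) = 0.5000
−0.11·log₂(0.11) = 0.3503
−0.07·log₂(0.07) = 0.2686
−0.30·log₂(0.30) = 0.5211
−0.27·log₂(0.27) = 0.5100
Sum ≈ 2.1500 → 2.150 bits.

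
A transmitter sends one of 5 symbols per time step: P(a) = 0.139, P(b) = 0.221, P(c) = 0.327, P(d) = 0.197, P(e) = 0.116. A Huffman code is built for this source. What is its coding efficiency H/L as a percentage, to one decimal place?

Entropy H = −Σ p log₂ p ≈ 2.2266 bits.
Huffman merges: 29/250+139/1000→51/200; 197/1000+221/1000→209/500; 51/200+327/1000→291/500; 209/500+291/500→1. L = 451/200 ≈ 2.2550.
Efficiency = H/L = 2.2266/2.2550 = 98.7%.

98.7%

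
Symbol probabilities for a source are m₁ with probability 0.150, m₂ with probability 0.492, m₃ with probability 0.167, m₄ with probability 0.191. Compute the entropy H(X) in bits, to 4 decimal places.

1.8014 bits

H = −Σ pᵢ log₂ pᵢ.
−0.150·log₂(0.150) = 0.4105
−0.492·log₂(0.492) = 0.5034
−0.167·log₂(0.167) = 0.4312
−0.191·log₂(0.191) = 0.4562
Sum ≈ 1.8014 → 1.8014 bits.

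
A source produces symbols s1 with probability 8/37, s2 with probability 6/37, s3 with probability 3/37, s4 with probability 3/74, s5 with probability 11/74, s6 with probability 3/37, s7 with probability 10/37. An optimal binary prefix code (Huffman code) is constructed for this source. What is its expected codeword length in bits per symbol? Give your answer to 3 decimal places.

Repeatedly combine the two least-probable nodes; the expected code length is the sum of the merged weights.
merge 3/74 + 3/37 → 9/74
merge 3/37 + 9/74 → 15/74
merge 11/74 + 6/37 → 23/74
merge 15/74 + 8/37 → 31/74
merge 10/37 + 23/74 → 43/74
merge 31/74 + 43/74 → 1
L = 9/74 + 15/74 + 23/74 + 31/74 + 43/74 + 1 = 195/74 ≈ 2.635 bits/symbol.

2.635 bits/symbol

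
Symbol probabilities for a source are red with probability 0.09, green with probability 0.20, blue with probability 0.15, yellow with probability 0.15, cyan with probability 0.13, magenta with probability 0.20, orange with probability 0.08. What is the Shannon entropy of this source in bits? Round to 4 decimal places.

H = −Σ pᵢ log₂ pᵢ.
−0.09·log₂(0.09) = 0.3127
−0.20·log₂(0.20) = 0.4644
−0.15·log₂(0.15) = 0.4105
−0.15·log₂(0.15) = 0.4105
−0.13·log₂(0.13) = 0.3826
−0.20·log₂(0.20) = 0.4644
−0.08·log₂(0.08) = 0.2915
Sum ≈ 2.7367 → 2.7367 bits.

2.7367 bits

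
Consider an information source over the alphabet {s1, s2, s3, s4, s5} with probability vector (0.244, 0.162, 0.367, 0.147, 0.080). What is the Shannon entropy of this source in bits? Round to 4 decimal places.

H = −Σ pᵢ log₂ pᵢ.
−0.244·log₂(0.244) = 0.4966
−0.162·log₂(0.162) = 0.4254
−0.367·log₂(0.367) = 0.5307
−0.147·log₂(0.147) = 0.4066
−0.080·log₂(0.080) = 0.2915
Sum ≈ 2.1508 → 2.1508 bits.

2.1508 bits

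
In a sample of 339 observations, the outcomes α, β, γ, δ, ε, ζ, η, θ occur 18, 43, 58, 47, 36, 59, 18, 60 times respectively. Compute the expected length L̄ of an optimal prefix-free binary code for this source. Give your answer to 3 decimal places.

Probabilities are the counts divided by 339.
Repeatedly combine the two least-probable nodes; the expected code length is the sum of the merged weights.
merge 6/113 + 6/113 → 12/113
merge 12/113 + 12/113 → 24/113
merge 43/339 + 47/339 → 30/113
merge 58/339 + 59/339 → 39/113
merge 20/113 + 24/113 → 44/113
merge 30/113 + 39/113 → 69/113
merge 44/113 + 69/113 → 1
L = 12/113 + 24/113 + 30/113 + 39/113 + 44/113 + 69/113 + 1 = 331/113 ≈ 2.929 bits/symbol.

2.929 bits/symbol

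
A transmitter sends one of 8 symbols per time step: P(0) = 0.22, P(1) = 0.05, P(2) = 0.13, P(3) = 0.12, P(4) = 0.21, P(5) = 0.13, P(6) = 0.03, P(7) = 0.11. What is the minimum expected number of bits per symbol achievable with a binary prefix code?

2.84 bits/symbol

Repeatedly combine the two least-probable nodes; the expected code length is the sum of the merged weights.
merge 3/100 + 1/20 → 2/25
merge 2/25 + 11/100 → 19/100
merge 3/25 + 13/100 → 1/4
merge 13/100 + 19/100 → 8/25
merge 21/100 + 11/50 → 43/100
merge 1/4 + 8/25 → 57/100
merge 43/100 + 57/100 → 1
L = 2/25 + 19/100 + 1/4 + 8/25 + 43/100 + 57/100 + 1 = 71/25 = 2.84 bits/symbol.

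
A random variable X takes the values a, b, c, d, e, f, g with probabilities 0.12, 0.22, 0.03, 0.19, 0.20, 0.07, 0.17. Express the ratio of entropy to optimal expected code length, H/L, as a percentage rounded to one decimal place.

97.8%

Entropy H = −Σ p log₂ p ≈ 2.6222 bits.
Huffman merges: 3/100+7/100→1/10; 1/10+3/25→11/50; 17/100+19/100→9/25; 1/5+11/50→21/50; 11/50+9/25→29/50; 21/50+29/50→1. L = 67/25 ≈ 2.6800.
Efficiency = H/L = 2.6222/2.6800 = 97.8%.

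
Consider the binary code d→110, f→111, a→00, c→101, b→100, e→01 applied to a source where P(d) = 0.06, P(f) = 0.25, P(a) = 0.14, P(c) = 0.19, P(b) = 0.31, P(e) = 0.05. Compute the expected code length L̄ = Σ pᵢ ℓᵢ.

L̄ = Σ pᵢ·ℓᵢ = 0.06·3 + 0.25·3 + 0.14·2 + 0.19·3 + 0.31·3 + 0.05·2 = 2.81 bits/symbol.

2.81 bits/symbol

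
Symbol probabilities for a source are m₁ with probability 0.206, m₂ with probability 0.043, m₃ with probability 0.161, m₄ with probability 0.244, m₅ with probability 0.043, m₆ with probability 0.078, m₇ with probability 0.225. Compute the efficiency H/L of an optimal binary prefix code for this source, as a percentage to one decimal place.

99.1%

Entropy H = −Σ p log₂ p ≈ 2.5520 bits.
Huffman merges: 43/1000+43/1000→43/500; 39/500+43/500→41/250; 161/1000+41/250→13/40; 103/500+9/40→431/1000; 61/250+13/40→569/1000; 431/1000+569/1000→1. L = 103/40 ≈ 2.5750.
Efficiency = H/L = 2.5520/2.5750 = 99.1%.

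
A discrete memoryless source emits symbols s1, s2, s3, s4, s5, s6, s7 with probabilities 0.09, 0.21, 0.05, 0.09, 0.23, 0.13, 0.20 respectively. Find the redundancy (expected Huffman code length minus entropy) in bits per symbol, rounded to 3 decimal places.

0.051 bits

Entropy H = −Σ p log₂ p ≈ 2.6489 bits.
Huffman merges: 1/20+9/100→7/50; 9/100+13/100→11/50; 7/50+1/5→17/50; 21/100+11/50→43/100; 23/100+17/50→57/100; 43/100+57/100→1. L = 27/10 ≈ 2.7000.
L − H = 2.7000 − 2.6489 = 0.051 bits.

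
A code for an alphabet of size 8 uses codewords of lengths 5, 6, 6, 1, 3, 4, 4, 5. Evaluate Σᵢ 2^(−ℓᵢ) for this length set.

With common denominator 2^6 = 64: Σ 2^(−ℓᵢ) = 2/64 + 1/64 + 1/64 + 32/64 + 8/64 + 4/64 + 4/64 + 2/64 = 54/64 = 0.84375.

0.84375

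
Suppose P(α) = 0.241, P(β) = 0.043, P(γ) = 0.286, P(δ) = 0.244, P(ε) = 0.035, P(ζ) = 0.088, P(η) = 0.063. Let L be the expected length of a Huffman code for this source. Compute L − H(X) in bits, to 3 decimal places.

Entropy H = −Σ p log₂ p ≈ 2.4321 bits.
Huffman merges: 7/200+43/1000→39/500; 63/1000+39/500→141/1000; 11/125+141/1000→229/1000; 229/1000+241/1000→47/100; 61/250+143/500→53/100; 47/100+53/100→1. L = 306/125 ≈ 2.4480.
L − H = 2.4480 − 2.4321 = 0.016 bits.

0.016 bits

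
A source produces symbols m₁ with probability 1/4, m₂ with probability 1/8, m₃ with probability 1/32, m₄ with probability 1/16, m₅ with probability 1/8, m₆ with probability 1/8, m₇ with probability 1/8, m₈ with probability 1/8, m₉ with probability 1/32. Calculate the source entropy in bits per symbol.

Each probability is a power of 1/2, so log₂(1/p) is an integer.
H = Σ p·log₂(1/p) = 1/4·2 + 1/8·3 + 1/32·5 + 1/16·4 + 1/8·3 + 1/8·3 + 1/8·3 + 1/8·3 + 1/32·5 = 2.9375 bits.

2.9375 bits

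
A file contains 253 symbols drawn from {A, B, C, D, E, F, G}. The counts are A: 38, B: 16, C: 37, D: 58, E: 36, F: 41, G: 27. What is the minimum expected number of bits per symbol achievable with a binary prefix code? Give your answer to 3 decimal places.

Probabilities are the counts divided by 253.
Repeatedly combine the two least-probable nodes; the expected code length is the sum of the merged weights.
merge 16/253 + 27/253 → 43/253
merge 36/253 + 37/253 → 73/253
merge 38/253 + 41/253 → 79/253
merge 43/253 + 58/253 → 101/253
merge 73/253 + 79/253 → 152/253
merge 101/253 + 152/253 → 1
L = 43/253 + 73/253 + 79/253 + 101/253 + 152/253 + 1 = 701/253 ≈ 2.771 bits/symbol.

2.771 bits/symbol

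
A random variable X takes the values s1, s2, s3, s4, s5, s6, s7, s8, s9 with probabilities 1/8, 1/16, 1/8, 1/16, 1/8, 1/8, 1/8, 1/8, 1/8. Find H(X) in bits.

3.125 bits

Each probability is a power of 1/2, so log₂(1/p) is an integer.
H = Σ p·log₂(1/p) = 1/8·3 + 1/16·4 + 1/8·3 + 1/16·4 + 1/8·3 + 1/8·3 + 1/8·3 + 1/8·3 + 1/8·3 = 3.125 bits.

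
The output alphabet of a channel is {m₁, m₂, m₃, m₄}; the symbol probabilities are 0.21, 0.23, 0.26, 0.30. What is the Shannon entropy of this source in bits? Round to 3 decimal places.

H = −Σ pᵢ log₂ pᵢ.
−0.21·log₂(0.21) = 0.4728
−0.23·log₂(0.23) = 0.4877
−0.26·log₂(0.26) = 0.5053
−0.30·log₂(0.30) = 0.5211
Sum ≈ 1.9869 → 1.987 bits.

1.987 bits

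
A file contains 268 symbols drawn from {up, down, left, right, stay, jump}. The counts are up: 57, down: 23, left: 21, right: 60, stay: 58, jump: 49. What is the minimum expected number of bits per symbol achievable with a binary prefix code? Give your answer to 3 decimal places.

Probabilities are the counts divided by 268.
Repeatedly combine the two least-probable nodes; the expected code length is the sum of the merged weights.
merge 21/268 + 23/268 → 11/67
merge 11/67 + 49/268 → 93/268
merge 57/268 + 29/134 → 115/268
merge 15/67 + 93/268 → 153/268
merge 115/268 + 153/268 → 1
L = 11/67 + 93/268 + 115/268 + 153/268 + 1 = 673/268 ≈ 2.511 bits/symbol.

2.511 bits/symbol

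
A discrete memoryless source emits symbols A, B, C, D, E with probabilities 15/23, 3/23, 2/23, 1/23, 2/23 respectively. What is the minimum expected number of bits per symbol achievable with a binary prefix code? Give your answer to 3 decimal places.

1.696 bits/symbol

Repeatedly combine the two least-probable nodes; the expected code length is the sum of the merged weights.
merge 1/23 + 2/23 → 3/23
merge 2/23 + 3/23 → 5/23
merge 3/23 + 5/23 → 8/23
merge 8/23 + 15/23 → 1
L = 3/23 + 5/23 + 8/23 + 1 = 39/23 ≈ 1.696 bits/symbol.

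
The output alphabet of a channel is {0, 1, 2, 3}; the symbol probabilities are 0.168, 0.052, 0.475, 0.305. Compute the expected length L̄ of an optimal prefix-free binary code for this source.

1.745 bits/symbol

Repeatedly combine the two least-probable nodes; the expected code length is the sum of the merged weights.
merge 13/250 + 21/125 → 11/50
merge 11/50 + 61/200 → 21/40
merge 19/40 + 21/40 → 1
L = 11/50 + 21/40 + 1 = 349/200 = 1.745 bits/symbol.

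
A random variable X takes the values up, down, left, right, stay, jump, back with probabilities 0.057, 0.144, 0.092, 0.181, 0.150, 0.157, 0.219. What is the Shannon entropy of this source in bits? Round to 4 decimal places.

H = −Σ pᵢ log₂ pᵢ.
−0.057·log₂(0.057) = 0.2356
−0.144·log₂(0.144) = 0.4026
−0.092·log₂(0.092) = 0.3167
−0.181·log₂(0.181) = 0.4463
−0.150·log₂(0.150) = 0.4105
−0.157·log₂(0.157) = 0.4194
−0.219·log₂(0.219) = 0.4798
Sum ≈ 2.7109 → 2.7109 bits.

2.7109 bits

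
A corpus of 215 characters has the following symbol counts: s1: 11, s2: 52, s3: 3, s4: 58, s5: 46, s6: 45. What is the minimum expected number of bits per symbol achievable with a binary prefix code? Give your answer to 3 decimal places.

Probabilities are the counts divided by 215.
Repeatedly combine the two least-probable nodes; the expected code length is the sum of the merged weights.
merge 3/215 + 11/215 → 14/215
merge 14/215 + 9/43 → 59/215
merge 46/215 + 52/215 → 98/215
merge 58/215 + 59/215 → 117/215
merge 98/215 + 117/215 → 1
L = 14/215 + 59/215 + 98/215 + 117/215 + 1 = 503/215 ≈ 2.340 bits/symbol.

2.340 bits/symbol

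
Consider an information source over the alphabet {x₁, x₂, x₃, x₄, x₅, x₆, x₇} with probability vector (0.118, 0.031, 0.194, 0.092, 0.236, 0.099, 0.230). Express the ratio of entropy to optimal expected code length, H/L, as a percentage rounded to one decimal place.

Entropy H = −Σ p log₂ p ≈ 2.6044 bits.
Huffman merges: 31/1000+23/250→123/1000; 99/1000+59/500→217/1000; 123/1000+97/500→317/1000; 217/1000+23/100→447/1000; 59/250+317/1000→553/1000; 447/1000+553/1000→1. L = 2657/1000 ≈ 2.6570.
Efficiency = H/L = 2.6044/2.6570 = 98.0%.

98.0%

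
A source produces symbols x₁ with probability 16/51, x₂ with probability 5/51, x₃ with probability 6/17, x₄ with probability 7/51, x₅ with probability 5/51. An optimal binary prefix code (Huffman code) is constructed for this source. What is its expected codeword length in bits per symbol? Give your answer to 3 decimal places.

2.176 bits/symbol

Repeatedly combine the two least-probable nodes; the expected code length is the sum of the merged weights.
merge 5/51 + 5/51 → 10/51
merge 7/51 + 10/51 → 1/3
merge 16/51 + 1/3 → 11/17
merge 6/17 + 11/17 → 1
L = 10/51 + 1/3 + 11/17 + 1 = 37/17 ≈ 2.176 bits/symbol.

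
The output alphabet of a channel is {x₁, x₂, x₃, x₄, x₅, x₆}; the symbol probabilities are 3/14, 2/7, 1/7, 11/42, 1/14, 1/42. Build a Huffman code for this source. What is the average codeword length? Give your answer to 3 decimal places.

2.333 bits/symbol

Repeatedly combine the two least-probable nodes; the expected code length is the sum of the merged weights.
merge 1/42 + 1/14 → 2/21
merge 2/21 + 1/7 → 5/21
merge 3/14 + 5/21 → 19/42
merge 11/42 + 2/7 → 23/42
merge 19/42 + 23/42 → 1
L = 2/21 + 5/21 + 19/42 + 23/42 + 1 = 7/3 ≈ 2.333 bits/symbol.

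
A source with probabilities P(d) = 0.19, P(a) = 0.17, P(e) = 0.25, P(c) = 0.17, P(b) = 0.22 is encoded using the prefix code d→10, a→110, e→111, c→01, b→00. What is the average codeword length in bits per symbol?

L̄ = Σ pᵢ·ℓᵢ = 0.19·2 + 0.17·3 + 0.25·3 + 0.17·2 + 0.22·2 = 2.42 bits/symbol.

2.42 bits/symbol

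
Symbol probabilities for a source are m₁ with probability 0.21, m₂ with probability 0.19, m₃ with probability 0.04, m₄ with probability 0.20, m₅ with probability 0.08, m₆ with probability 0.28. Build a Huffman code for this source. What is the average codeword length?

Repeatedly combine the two least-probable nodes; the expected code length is the sum of the merged weights.
merge 1/25 + 2/25 → 3/25
merge 3/25 + 19/100 → 31/100
merge 1/5 + 21/100 → 41/100
merge 7/25 + 31/100 → 59/100
merge 41/100 + 59/100 → 1
L = 3/25 + 31/100 + 41/100 + 59/100 + 1 = 243/100 = 2.43 bits/symbol.

2.43 bits/symbol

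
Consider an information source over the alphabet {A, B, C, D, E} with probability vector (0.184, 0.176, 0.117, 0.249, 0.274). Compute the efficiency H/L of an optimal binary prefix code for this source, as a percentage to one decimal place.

Entropy H = −Σ p log₂ p ≈ 2.2639 bits.
Huffman merges: 117/1000+22/125→293/1000; 23/125+249/1000→433/1000; 137/500+293/1000→567/1000; 433/1000+567/1000→1. L = 2293/1000 ≈ 2.2930.
Efficiency = H/L = 2.2639/2.2930 = 98.7%.

98.7%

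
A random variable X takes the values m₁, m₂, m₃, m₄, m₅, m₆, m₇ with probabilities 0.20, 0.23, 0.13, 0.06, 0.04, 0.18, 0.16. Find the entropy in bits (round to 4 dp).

H = −Σ pᵢ log₂ pᵢ.
−0.20·log₂(0.20) = 0.4644
−0.23·log₂(0.23) = 0.4877
−0.13·log₂(0.13) = 0.3826
−0.06·log₂(0.06) = 0.2435
−0.04·log₂(0.04) = 0.1858
−0.18·log₂(0.18) = 0.4453
−0.16·log₂(0.16) = 0.4230
Sum ≈ 2.6323 → 2.6323 bits.

2.6323 bits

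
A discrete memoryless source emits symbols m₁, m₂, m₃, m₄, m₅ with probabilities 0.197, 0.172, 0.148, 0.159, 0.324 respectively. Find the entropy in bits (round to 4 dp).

H = −Σ pᵢ log₂ pᵢ.
−0.197·log₂(0.197) = 0.4617
−0.172·log₂(0.172) = 0.4368
−0.148·log₂(0.148) = 0.4079
−0.159·log₂(0.159) = 0.4218
−0.324·log₂(0.324) = 0.5268
Sum ≈ 2.2551 → 2.2551 bits.

2.2551 bits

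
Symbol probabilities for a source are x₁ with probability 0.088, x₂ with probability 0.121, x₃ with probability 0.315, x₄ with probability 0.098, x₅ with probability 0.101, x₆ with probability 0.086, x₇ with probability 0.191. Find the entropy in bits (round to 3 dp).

2.625 bits

H = −Σ pᵢ log₂ pᵢ.
−0.088·log₂(0.088) = 0.3086
−0.121·log₂(0.121) = 0.3687
−0.315·log₂(0.315) = 0.5250
−0.098·log₂(0.098) = 0.3284
−0.101·log₂(0.101) = 0.3341
−0.086·log₂(0.086) = 0.3044
−0.191·log₂(0.191) = 0.4562
Sum ≈ 2.6253 → 2.625 bits.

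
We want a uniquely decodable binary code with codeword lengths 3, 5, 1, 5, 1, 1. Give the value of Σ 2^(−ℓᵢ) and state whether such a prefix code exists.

1.6875; no

With common denominator 2^5 = 32: Σ 2^(−ℓᵢ) = 4/32 + 1/32 + 16/32 + 1/32 + 16/32 + 16/32 = 54/32 = 1.6875.
Kraft's inequality requires Σ ≤ 1; here Σ = 1.6875 > 1, so no such prefix code exists.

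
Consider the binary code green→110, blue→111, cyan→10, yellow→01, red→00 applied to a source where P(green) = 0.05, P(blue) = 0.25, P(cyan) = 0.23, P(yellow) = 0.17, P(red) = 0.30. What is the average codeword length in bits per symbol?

L̄ = Σ pᵢ·ℓᵢ = 0.05·3 + 0.25·3 + 0.23·2 + 0.17·2 + 0.30·2 = 2.3 bits/symbol.

2.3 bits/symbol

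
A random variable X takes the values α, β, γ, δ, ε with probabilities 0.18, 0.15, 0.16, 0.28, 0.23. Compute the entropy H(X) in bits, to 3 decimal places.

2.281 bits

H = −Σ pᵢ log₂ pᵢ.
−0.18·log₂(0.18) = 0.4453
−0.15·log₂(0.15) = 0.4105
−0.16·log₂(0.16) = 0.4230
−0.28·log₂(0.28) = 0.5142
−0.23·log₂(0.23) = 0.4877
Sum ≈ 2.2808 → 2.281 bits.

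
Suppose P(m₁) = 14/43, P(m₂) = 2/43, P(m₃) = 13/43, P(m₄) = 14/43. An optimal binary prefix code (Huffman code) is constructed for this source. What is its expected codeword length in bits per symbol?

Repeatedly combine the two least-probable nodes; the expected code length is the sum of the merged weights.
merge 2/43 + 13/43 → 15/43
merge 14/43 + 14/43 → 28/43
merge 15/43 + 28/43 → 1
L = 15/43 + 28/43 + 1 = 2 bits/symbol.

2 bits/symbol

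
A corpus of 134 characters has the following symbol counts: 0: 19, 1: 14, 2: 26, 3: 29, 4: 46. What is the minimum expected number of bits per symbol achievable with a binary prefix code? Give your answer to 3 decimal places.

2.246 bits/symbol

Probabilities are the counts divided by 134.
Repeatedly combine the two least-probable nodes; the expected code length is the sum of the merged weights.
merge 7/67 + 19/134 → 33/134
merge 13/67 + 29/134 → 55/134
merge 33/134 + 23/67 → 79/134
merge 55/134 + 79/134 → 1
L = 33/134 + 55/134 + 79/134 + 1 = 301/134 ≈ 2.246 bits/symbol.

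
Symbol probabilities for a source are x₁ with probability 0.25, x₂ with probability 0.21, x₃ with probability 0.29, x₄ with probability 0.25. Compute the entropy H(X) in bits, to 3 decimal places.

1.991 bits

H = −Σ pᵢ log₂ pᵢ.
−0.25·log₂(0.25) = 0.5000
−0.21·log₂(0.21) = 0.4728
−0.29·log₂(0.29) = 0.5179
−0.25·log₂(0.25) = 0.5000
Sum ≈ 1.9907 → 1.991 bits.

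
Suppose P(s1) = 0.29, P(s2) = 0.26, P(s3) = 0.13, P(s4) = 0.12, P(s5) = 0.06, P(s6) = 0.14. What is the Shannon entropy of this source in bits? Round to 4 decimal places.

H = −Σ pᵢ log₂ pᵢ.
−0.29·log₂(0.29) = 0.5179
−0.26·log₂(0.26) = 0.5053
−0.13·log₂(0.13) = 0.3826
−0.12·log₂(0.12) = 0.3671
−0.06·log₂(0.06) = 0.2435
−0.14·log₂(0.14) = 0.3971
Sum ≈ 2.4135 → 2.4135 bits.

2.4135 bits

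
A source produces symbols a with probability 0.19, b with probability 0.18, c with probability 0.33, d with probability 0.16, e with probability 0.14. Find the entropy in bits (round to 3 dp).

2.248 bits

H = −Σ pᵢ log₂ pᵢ.
−0.19·log₂(0.19) = 0.4552
−0.18·log₂(0.18) = 0.4453
−0.33·log₂(0.33) = 0.5278
−0.16·log₂(0.16) = 0.4230
−0.14·log₂(0.14) = 0.3971
Sum ≈ 2.2485 → 2.248 bits.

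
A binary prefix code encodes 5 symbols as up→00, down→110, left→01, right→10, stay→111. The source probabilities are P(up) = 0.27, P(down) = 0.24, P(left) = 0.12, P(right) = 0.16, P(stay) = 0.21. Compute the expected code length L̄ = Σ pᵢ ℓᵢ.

L̄ = Σ pᵢ·ℓᵢ = 0.27·2 + 0.24·3 + 0.12·2 + 0.16·2 + 0.21·3 = 2.45 bits/symbol.

2.45 bits/symbol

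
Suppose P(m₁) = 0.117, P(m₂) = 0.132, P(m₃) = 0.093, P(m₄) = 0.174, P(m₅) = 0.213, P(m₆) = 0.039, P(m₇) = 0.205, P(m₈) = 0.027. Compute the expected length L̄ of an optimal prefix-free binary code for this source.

Repeatedly combine the two least-probable nodes; the expected code length is the sum of the merged weights.
merge 27/1000 + 39/1000 → 33/500
merge 33/500 + 93/1000 → 159/1000
merge 117/1000 + 33/250 → 249/1000
merge 159/1000 + 87/500 → 333/1000
merge 41/200 + 213/1000 → 209/500
merge 249/1000 + 333/1000 → 291/500
merge 209/500 + 291/500 → 1
L = 33/500 + 159/1000 + 249/1000 + 333/1000 + 209/500 + 291/500 + 1 = 2807/1000 = 2.807 bits/symbol.

2.807 bits/symbol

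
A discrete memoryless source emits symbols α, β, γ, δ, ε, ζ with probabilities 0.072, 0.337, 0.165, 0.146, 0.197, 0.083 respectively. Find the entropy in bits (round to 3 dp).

H = −Σ pᵢ log₂ pᵢ.
−0.072·log₂(0.072) = 0.2733
−0.337·log₂(0.337) = 0.5288
−0.165·log₂(0.165) = 0.4289
−0.146·log₂(0.146) = 0.4053
−0.197·log₂(0.197) = 0.4617
−0.083·log₂(0.083) = 0.2980
Sum ≈ 2.3961 → 2.396 bits.

2.396 bits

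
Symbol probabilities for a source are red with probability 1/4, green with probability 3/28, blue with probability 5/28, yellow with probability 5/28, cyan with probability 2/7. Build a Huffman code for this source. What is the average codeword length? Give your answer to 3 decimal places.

2.286 bits/symbol

Repeatedly combine the two least-probable nodes; the expected code length is the sum of the merged weights.
merge 3/28 + 5/28 → 2/7
merge 5/28 + 1/4 → 3/7
merge 2/7 + 2/7 → 4/7
merge 3/7 + 4/7 → 1
L = 2/7 + 3/7 + 4/7 + 1 = 16/7 ≈ 2.286 bits/symbol.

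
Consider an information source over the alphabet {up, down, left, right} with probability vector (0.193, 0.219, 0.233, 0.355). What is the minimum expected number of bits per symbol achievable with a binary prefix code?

Repeatedly combine the two least-probable nodes; the expected code length is the sum of the merged weights.
merge 193/1000 + 219/1000 → 103/250
merge 233/1000 + 71/200 → 147/250
merge 103/250 + 147/250 → 1
L = 103/250 + 147/250 + 1 = 2 bits/symbol.

2 bits/symbol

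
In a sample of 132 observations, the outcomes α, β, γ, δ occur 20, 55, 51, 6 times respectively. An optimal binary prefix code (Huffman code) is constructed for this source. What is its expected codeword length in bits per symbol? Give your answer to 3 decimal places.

1.780 bits/symbol

Probabilities are the counts divided by 132.
Repeatedly combine the two least-probable nodes; the expected code length is the sum of the merged weights.
merge 1/22 + 5/33 → 13/66
merge 13/66 + 17/44 → 7/12
merge 5/12 + 7/12 → 1
L = 13/66 + 7/12 + 1 = 235/132 ≈ 1.780 bits/symbol.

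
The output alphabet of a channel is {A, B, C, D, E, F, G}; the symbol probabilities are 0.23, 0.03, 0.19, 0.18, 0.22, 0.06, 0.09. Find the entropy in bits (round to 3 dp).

2.577 bits

H = −Σ pᵢ log₂ pᵢ.
−0.23·log₂(0.23) = 0.4877
−0.03·log₂(0.03) = 0.1518
−0.19·log₂(0.19) = 0.4552
−0.18·log₂(0.18) = 0.4453
−0.22·log₂(0.22) = 0.4806
−0.06·log₂(0.06) = 0.2435
−0.09·log₂(0.09) = 0.3127
Sum ≈ 2.5767 → 2.577 bits.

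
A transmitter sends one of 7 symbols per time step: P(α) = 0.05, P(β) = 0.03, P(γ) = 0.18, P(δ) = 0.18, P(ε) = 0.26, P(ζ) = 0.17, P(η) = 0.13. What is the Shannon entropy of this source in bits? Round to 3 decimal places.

2.581 bits

H = −Σ pᵢ log₂ pᵢ.
−0.05·log₂(0.05) = 0.2161
−0.03·log₂(0.03) = 0.1518
−0.18·log₂(0.18) = 0.4453
−0.18·log₂(0.18) = 0.4453
−0.26·log₂(0.26) = 0.5053
−0.17·log₂(0.17) = 0.4346
−0.13·log₂(0.13) = 0.3826
Sum ≈ 2.5810 → 2.581 bits.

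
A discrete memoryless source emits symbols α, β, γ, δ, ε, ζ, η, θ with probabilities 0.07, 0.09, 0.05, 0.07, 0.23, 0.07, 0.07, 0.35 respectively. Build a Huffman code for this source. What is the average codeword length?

Repeatedly combine the two least-probable nodes; the expected code length is the sum of the merged weights.
merge 1/20 + 7/100 → 3/25
merge 7/100 + 7/100 → 7/50
merge 7/100 + 9/100 → 4/25
merge 3/25 + 7/50 → 13/50
merge 4/25 + 23/100 → 39/100
merge 13/50 + 7/20 → 61/100
merge 39/100 + 61/100 → 1
L = 3/25 + 7/50 + 4/25 + 13/50 + 39/100 + 61/100 + 1 = 67/25 = 2.68 bits/symbol.

2.68 bits/symbol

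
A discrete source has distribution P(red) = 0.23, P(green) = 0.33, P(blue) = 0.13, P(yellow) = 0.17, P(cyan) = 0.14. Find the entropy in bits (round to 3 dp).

2.230 bits

H = −Σ pᵢ log₂ pᵢ.
−0.23·log₂(0.23) = 0.4877
−0.33·log₂(0.33) = 0.5278
−0.13·log₂(0.13) = 0.3826
−0.17·log₂(0.17) = 0.4346
−0.14·log₂(0.14) = 0.3971
Sum ≈ 2.2298 → 2.230 bits.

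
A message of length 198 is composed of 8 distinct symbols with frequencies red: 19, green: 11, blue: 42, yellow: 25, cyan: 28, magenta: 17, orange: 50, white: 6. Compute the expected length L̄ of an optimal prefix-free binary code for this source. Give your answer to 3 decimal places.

Probabilities are the counts divided by 198.
Repeatedly combine the two least-probable nodes; the expected code length is the sum of the merged weights.
merge 1/33 + 1/18 → 17/198
merge 17/198 + 17/198 → 17/99
merge 19/198 + 25/198 → 2/9
merge 14/99 + 17/99 → 31/99
merge 7/33 + 2/9 → 43/99
merge 25/99 + 31/99 → 56/99
merge 43/99 + 56/99 → 1
L = 17/198 + 17/99 + 2/9 + 31/99 + 43/99 + 56/99 + 1 = 553/198 ≈ 2.793 bits/symbol.

2.793 bits/symbol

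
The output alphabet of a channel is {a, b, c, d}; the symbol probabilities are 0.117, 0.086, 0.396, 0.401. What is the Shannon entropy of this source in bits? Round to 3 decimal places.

H = −Σ pᵢ log₂ pᵢ.
−0.117·log₂(0.117) = 0.3622
−0.086·log₂(0.086) = 0.3044
−0.396·log₂(0.396) = 0.5292
−0.401·log₂(0.401) = 0.5286
Sum ≈ 1.7244 → 1.724 bits.

1.724 bits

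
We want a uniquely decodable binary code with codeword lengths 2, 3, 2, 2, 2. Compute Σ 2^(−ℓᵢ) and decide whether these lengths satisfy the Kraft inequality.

1.125; no

With common denominator 2^3 = 8: Σ 2^(−ℓᵢ) = 2/8 + 1/8 + 2/8 + 2/8 + 2/8 = 9/8 = 1.125.
Kraft's inequality requires Σ ≤ 1; here Σ = 1.125 > 1, so no such prefix code exists.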